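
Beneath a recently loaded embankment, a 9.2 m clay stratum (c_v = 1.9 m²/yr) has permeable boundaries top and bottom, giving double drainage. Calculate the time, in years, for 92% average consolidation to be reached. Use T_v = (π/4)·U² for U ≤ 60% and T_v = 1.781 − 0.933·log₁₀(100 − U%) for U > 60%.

t ≈ 10.5 years

Drainage path length: H_d = H/2 = 4.6 m (double drainage).
U > 60%: T_v = 1.781 − 0.933·log₁₀(100 − 92) = 0.93842.
t = T_v·H_d²/c_v = 0.93842×4.6²/1.9 = 10.45 years.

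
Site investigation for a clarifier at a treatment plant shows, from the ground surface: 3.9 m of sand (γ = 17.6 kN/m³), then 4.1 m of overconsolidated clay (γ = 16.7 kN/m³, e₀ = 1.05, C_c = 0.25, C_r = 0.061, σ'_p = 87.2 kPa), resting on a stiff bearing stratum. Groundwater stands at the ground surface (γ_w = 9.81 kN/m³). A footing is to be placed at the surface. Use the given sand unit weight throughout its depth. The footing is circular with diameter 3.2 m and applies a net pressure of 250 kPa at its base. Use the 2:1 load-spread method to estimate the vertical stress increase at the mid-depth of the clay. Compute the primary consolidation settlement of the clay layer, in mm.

Mid-depth of clay below the ground surface: z = 3.9 + 4.1/2 = 5.95 m.
Total vertical stress at mid-clay: σ_v = 17.6×3.9 + 16.7×2.05 = 102.88 kPa.
Pore pressure: u = 9.81×(5.95 − 0) = 58.37 kPa.
Initial effective stress: σ'_0 = σ_v − u = 102.88 − 58.37 = 44.51 kPa.
Stress increase at mid-clay by the 2:1 spreading method:
Δσ ≈ qD²/(D+z)² = 250×3.2²/(3.2+5.95)² = 30.577 kPa
Final effective stress: σ'_f = 44.51 + 30.577 = 75.087 kPa.
σ'_f = 75.087 ≤ σ'_p = 87.2 kPa, so the clay remains overconsolidated and only the recompression index applies:
S_c = C_r·H/(1+e₀)·log₁₀(σ'_f/σ'_0) = 0.061×4.1/2.05×log₁₀(75.087/44.51)
    = 0.122 × 0.22711 = 0.02771 m

S_c ≈ 27.7 mm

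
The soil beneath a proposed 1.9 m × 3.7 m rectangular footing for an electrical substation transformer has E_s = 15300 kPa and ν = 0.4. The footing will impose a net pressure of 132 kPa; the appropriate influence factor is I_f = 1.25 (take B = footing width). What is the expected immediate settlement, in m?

S_e ≈ 0.0172 m

Immediate (elastic) settlement: S_e = q·B·(1−ν²)/E_s · I_f.
S_e = 132 × 1.9 × (1 − 0.4²) / 15300 × 1.25
    = 132 × 1.9 × 0.84 / 15300 × 1.25
    = 0.01721 m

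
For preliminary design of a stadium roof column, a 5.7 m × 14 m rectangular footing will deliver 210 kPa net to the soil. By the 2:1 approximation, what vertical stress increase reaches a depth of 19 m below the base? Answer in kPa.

By the 2:1 method the load spreads at 1 horizontal : 2 vertical, so at depth z the loaded area has grown by z in each plan dimension:
Δσ = qBL/((B+z)(L+z)) = 210×5.7×14/((5.7+19)(14+19)) = 20.559 kPa

Δσ_z ≈ 20.6 kPa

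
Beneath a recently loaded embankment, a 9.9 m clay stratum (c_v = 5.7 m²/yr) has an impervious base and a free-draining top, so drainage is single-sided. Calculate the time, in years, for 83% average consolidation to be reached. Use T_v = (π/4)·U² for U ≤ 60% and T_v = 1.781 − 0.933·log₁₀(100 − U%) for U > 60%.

Drainage path length: H_d = H = 9.9 m (single drainage).
U > 60%: T_v = 1.781 − 0.933·log₁₀(100 − 83) = 0.63299.
t = T_v·H_d²/c_v = 0.63299×9.9²/5.7 = 10.88 years.

t ≈ 10.9 years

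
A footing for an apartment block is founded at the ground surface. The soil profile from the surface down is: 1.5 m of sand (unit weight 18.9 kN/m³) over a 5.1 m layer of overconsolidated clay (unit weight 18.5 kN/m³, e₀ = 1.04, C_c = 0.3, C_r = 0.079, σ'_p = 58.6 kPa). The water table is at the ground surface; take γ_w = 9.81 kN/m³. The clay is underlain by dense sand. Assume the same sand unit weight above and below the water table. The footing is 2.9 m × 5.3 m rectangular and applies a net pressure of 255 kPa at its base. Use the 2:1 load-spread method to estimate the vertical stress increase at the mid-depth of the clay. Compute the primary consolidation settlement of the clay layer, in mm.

S_c ≈ 203 mm

Mid-depth of clay below the ground surface: z = 1.5 + 5.1/2 = 4.05 m.
Total vertical stress at mid-clay: σ_v = 18.9×1.5 + 18.5×2.55 = 75.525 kPa.
Pore pressure: u = 9.81×(4.05 − 0) = 39.73 kPa.
Initial effective stress: σ'_0 = σ_v − u = 75.525 − 39.73 = 35.795 kPa.
Stress increase at mid-clay by the 2:1 spreading method:
Δσ = qBL/((B+z)(L+z)) = 255×2.9×5.3/((2.9+4.05)(5.3+4.05)) = 60.314 kPa
Final effective stress: σ'_f = 35.795 + 60.314 = 96.109 kPa.
σ'_f = 96.109 > σ'_p = 58.6 kPa, so the stress path crosses the preconsolidation pressure — recompression up to σ'_p, then virgin compression beyond:
S_c = H/(1+e₀)·[C_r·log₁₀(σ'_p/σ'_0) + C_c·log₁₀(σ'_f/σ'_p)]
    = 5.1/2.04 × [0.079×log₁₀(58.6/35.795) + 0.3×log₁₀(96.109/58.6)]
    = 2.5 × [0.016912 + 0.06446] = 0.2034 m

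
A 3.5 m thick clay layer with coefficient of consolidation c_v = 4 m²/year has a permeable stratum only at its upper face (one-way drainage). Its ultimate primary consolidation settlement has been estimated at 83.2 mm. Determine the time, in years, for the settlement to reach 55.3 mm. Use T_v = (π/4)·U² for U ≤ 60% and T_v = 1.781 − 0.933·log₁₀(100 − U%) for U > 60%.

Drainage path length: H_d = H = 3.5 m (single drainage).
U = S(t)/S_ult = 55.3/83.2 = 0.6647.
U > 60%: T_v = 1.781 − 0.933·log₁₀(100 − 66.466) = 0.35773.
t = T_v·H_d²/c_v = 0.35773×3.5²/4 = 1.096 years.

t ≈ 1.1 years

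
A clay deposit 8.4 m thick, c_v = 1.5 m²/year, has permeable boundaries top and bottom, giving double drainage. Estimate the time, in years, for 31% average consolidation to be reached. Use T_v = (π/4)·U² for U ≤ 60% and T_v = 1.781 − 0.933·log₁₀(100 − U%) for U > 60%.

t ≈ 0.888 years

Drainage path length: H_d = H/2 = 4.2 m (double drainage).
U ≤ 60%: T_v = (π/4)·U² = (π/4)×0.31² = 0.075477.
t = T_v·H_d²/c_v = 0.075477×4.2²/1.5 = 0.8876 years.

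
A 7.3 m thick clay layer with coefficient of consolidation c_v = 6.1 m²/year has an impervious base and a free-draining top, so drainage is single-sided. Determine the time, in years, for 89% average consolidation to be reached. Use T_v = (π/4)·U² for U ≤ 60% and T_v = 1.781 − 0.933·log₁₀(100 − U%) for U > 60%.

Drainage path length: H_d = H = 7.3 m (single drainage).
U > 60%: T_v = 1.781 − 0.933·log₁₀(100 − 89) = 0.80938.
t = T_v·H_d²/c_v = 0.80938×7.3²/6.1 = 7.071 years.

t ≈ 7.07 years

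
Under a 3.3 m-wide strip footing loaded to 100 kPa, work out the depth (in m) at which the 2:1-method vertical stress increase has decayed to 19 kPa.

z ≈ 14.1 m

2:1 spreading — at depth z the loaded area has grown by z in each plan dimension:
qB/(B+z) = Δσ_z ⇒ z = qB/Δσ_z − B = 100×3.3/19 − 3.3 = 14.07 m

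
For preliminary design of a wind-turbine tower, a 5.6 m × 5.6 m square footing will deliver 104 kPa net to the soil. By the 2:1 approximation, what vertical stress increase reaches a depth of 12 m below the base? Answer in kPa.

By the 2:1 method the load spreads at 1 horizontal : 2 vertical, so at depth z the loaded area has grown by z in each plan dimension:
Δσ = qBL/((B+z)(L+z)) = 104×5.6×5.6/((5.6+12)(5.6+12)) = 10.529 kPa

Δσ_z ≈ 10.5 kPa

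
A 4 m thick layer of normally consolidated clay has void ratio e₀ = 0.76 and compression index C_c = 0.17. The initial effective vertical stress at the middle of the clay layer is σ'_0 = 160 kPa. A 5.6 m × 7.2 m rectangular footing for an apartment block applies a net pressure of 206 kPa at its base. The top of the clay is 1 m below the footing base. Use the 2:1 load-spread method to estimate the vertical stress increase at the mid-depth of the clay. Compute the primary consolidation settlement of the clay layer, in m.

Mid-depth of clay below the footing base: z = 1 + 4/2 = 3 m.
Stress increase at mid-clay by the 2:1 spreading method:
Δσ = qBL/((B+z)(L+z)) = 206×5.6×7.2/((5.6+3)(7.2+3)) = 94.687 kPa
Final effective stress: σ'_f = σ'_0 + Δσ = 160 + 94.687 = 254.69 kPa.
Normally consolidated clay, so the full stress increment lies on the virgin compression line:
S_c = C_c·H/(1+e₀)·log₁₀(σ'_f/σ'_0) = 0.17×4/(1+0.76)×log₁₀(254.69/160)
    = 0.38636 × 0.20189 = 0.078 m

S_c ≈ 0.078 m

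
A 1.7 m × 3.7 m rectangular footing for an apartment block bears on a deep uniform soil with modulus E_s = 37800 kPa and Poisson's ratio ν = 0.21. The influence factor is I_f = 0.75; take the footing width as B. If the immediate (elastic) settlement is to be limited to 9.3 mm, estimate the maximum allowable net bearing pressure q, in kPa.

S_e = q·B·(1−ν²)/E_s · I_f  ⇒  q = S_e·E_s / (B·(1−ν²)·I_f).
q = 0.0093 × 37800 / (1.7 × 0.9559 × 0.75) = 288.4 kPa

q ≈ 288 kPa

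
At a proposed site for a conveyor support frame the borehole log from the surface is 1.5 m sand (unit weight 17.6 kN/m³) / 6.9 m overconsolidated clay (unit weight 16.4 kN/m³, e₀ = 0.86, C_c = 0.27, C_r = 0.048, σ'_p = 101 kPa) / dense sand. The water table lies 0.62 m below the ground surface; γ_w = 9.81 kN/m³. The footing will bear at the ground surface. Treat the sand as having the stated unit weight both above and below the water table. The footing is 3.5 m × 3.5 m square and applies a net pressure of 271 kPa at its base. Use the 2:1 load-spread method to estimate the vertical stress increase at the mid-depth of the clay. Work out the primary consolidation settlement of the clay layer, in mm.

S_c ≈ 59.1 mm

Mid-depth of clay below the ground surface: z = 1.5 + 6.9/2 = 4.95 m.
Total vertical stress at mid-clay: σ_v = 17.6×1.5 + 16.4×3.45 = 82.98 kPa.
Pore pressure: u = 9.81×(4.95 − 0.62) = 42.477 kPa.
Initial effective stress: σ'_0 = σ_v − u = 82.98 − 42.477 = 40.503 kPa.
Stress increase at mid-clay by the 2:1 spreading method:
Δσ = qBL/((B+z)(L+z)) = 271×3.5×3.5/((3.5+4.95)(3.5+4.95)) = 46.493 kPa
Final effective stress: σ'_f = 40.503 + 46.493 = 86.996 kPa.
σ'_f = 86.996 ≤ σ'_p = 101 kPa, so the clay remains overconsolidated and only the recompression index applies:
S_c = C_r·H/(1+e₀)·log₁₀(σ'_f/σ'_0) = 0.048×6.9/1.86×log₁₀(86.996/40.503)
    = 0.17807 × 0.33201 = 0.05912 m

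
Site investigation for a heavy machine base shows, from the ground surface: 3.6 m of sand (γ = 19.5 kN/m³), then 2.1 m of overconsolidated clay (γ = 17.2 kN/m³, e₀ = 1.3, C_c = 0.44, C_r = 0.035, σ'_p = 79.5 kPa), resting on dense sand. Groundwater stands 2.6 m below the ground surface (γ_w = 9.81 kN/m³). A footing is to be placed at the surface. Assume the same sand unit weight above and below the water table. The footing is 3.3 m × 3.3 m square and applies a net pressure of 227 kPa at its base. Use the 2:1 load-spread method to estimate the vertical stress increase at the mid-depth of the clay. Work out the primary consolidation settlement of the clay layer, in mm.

S_c ≈ 54.4 mm

Mid-depth of clay below the ground surface: z = 3.6 + 2.1/2 = 4.65 m.
Total vertical stress at mid-clay: σ_v = 19.5×3.6 + 17.2×1.05 = 88.26 kPa.
Pore pressure: u = 9.81×(4.65 − 2.6) = 20.11 kPa.
Initial effective stress: σ'_0 = σ_v − u = 88.26 − 20.11 = 68.15 kPa.
Stress increase at mid-clay by the 2:1 spreading method:
Δσ = qBL/((B+z)(L+z)) = 227×3.3×3.3/((3.3+4.65)(3.3+4.65)) = 39.113 kPa
Final effective stress: σ'_f = 68.15 + 39.113 = 107.26 kPa.
σ'_f = 107.26 > σ'_p = 79.5 kPa, so the stress path crosses the preconsolidation pressure — recompression up to σ'_p, then virgin compression beyond:
S_c = H/(1+e₀)·[C_r·log₁₀(σ'_p/σ'_0) + C_c·log₁₀(σ'_f/σ'_p)]
    = 2.1/2.3 × [0.035×log₁₀(79.5/68.15) + 0.44×log₁₀(107.26/79.5)]
    = 0.91304 × [0.0023415 + 0.057231] = 0.05439 m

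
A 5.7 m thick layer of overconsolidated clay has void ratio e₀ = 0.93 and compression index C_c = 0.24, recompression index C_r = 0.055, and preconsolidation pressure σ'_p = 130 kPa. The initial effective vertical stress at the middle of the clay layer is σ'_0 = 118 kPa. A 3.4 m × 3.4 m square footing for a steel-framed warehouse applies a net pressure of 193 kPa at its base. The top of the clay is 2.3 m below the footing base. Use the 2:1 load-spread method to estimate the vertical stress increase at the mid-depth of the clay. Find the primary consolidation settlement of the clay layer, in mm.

Mid-depth of clay below the footing base: z = 2.3 + 5.7/2 = 5.15 m.
Stress increase at mid-clay by the 2:1 spreading method:
Δσ = qBL/((B+z)(L+z)) = 193×3.4×3.4/((3.4+5.15)(3.4+5.15)) = 30.52 kPa
Final effective stress: σ'_f = 118 + 30.52 = 148.52 kPa.
σ'_f = 148.52 > σ'_p = 130 kPa, so the stress path crosses the preconsolidation pressure — recompression up to σ'_p, then virgin compression beyond:
S_c = H/(1+e₀)·[C_r·log₁₀(σ'_p/σ'_0) + C_c·log₁₀(σ'_f/σ'_p)]
    = 5.7/1.93 × [0.055×log₁₀(130/118) + 0.24×log₁₀(148.52/130)]
    = 2.9534 × [0.0023134 + 0.013882] = 0.04783 m

S_c ≈ 47.8 mm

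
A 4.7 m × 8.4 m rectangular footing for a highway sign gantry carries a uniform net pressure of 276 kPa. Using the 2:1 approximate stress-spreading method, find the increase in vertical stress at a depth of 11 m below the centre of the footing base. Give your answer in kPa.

Δσ_z ≈ 35.8 kPa

By the 2:1 method the load spreads at 1 horizontal : 2 vertical, so at depth z the loaded area has grown by z in each plan dimension:
Δσ = qBL/((B+z)(L+z)) = 276×4.7×8.4/((4.7+11)(8.4+11)) = 35.775 kPa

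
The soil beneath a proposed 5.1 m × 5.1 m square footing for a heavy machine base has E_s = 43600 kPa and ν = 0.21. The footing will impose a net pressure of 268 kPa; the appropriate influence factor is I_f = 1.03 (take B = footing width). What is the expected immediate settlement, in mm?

S_e ≈ 30.9 mm

Immediate (elastic) settlement: S_e = q·B·(1−ν²)/E_s · I_f.
S_e = 268 × 5.1 × (1 − 0.21²) / 43600 × 1.03
    = 268 × 5.1 × 0.9559 / 43600 × 1.03
    = 0.03087 m = 30.87 mm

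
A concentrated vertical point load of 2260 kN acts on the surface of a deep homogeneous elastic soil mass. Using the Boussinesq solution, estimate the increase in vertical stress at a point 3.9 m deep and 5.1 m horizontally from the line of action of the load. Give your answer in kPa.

Boussinesq vertical stress below a point load on an elastic half-space:
Δσ_z = 3P/(2πz²) · [1 + (r/z)²]^(−5/2)
r/z = 5.1/3.9 = 1.3077; [1+(r/z)²]^(−5/2) = 0.082709.
Δσ_z = 3×2260/(2π×3.9²) × 0.082709 = 70.945 × 0.082709 = 5.868 kPa

Δσ_z ≈ 5.87 kPa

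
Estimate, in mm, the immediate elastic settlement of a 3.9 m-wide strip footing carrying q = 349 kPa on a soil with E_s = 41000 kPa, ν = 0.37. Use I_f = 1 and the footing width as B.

Immediate (elastic) settlement: S_e = q·B·(1−ν²)/E_s · I_f.
S_e = 349 × 3.9 × (1 − 0.37²) / 41000 × 1
    = 349 × 3.9 × 0.8631 / 41000 × 1
    = 0.02865 m = 28.65 mm

S_e ≈ 28.7 mm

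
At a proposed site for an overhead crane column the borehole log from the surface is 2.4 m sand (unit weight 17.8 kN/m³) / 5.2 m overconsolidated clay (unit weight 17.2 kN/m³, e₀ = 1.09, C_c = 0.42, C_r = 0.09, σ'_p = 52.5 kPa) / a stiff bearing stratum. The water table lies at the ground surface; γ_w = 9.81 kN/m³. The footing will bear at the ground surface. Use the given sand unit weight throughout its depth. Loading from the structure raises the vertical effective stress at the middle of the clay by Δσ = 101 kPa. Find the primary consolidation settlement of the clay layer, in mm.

S_c ≈ 474 mm

Mid-depth of clay below the ground surface: z = 2.4 + 5.2/2 = 5 m.
Total vertical stress at mid-clay: σ_v = 17.8×2.4 + 17.2×2.6 = 87.44 kPa.
Pore pressure: u = 9.81×(5 − 0) = 49.05 kPa.
Initial effective stress: σ'_0 = σ_v − u = 87.44 − 49.05 = 38.39 kPa.
Final effective stress: σ'_f = 38.39 + 101 = 139.39 kPa.
σ'_f = 139.39 > σ'_p = 52.5 kPa, so the stress path crosses the preconsolidation pressure — recompression up to σ'_p, then virgin compression beyond:
S_c = H/(1+e₀)·[C_r·log₁₀(σ'_p/σ'_0) + C_c·log₁₀(σ'_f/σ'_p)]
    = 5.2/2.09 × [0.09×log₁₀(52.5/38.39) + 0.42×log₁₀(139.39/52.5)]
    = 2.488 × [0.012235 + 0.17811] = 0.4736 m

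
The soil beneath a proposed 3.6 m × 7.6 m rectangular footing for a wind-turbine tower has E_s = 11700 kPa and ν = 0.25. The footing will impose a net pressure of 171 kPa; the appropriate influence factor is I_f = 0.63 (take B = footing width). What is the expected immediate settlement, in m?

S_e ≈ 0.0311 m

Immediate (elastic) settlement: S_e = q·B·(1−ν²)/E_s · I_f.
S_e = 171 × 3.6 × (1 − 0.25²) / 11700 × 0.63
    = 171 × 3.6 × 0.9375 / 11700 × 0.63
    = 0.03108 m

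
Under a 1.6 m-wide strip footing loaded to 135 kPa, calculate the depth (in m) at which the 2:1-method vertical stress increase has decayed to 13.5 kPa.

z ≈ 14.4 m

2:1 spreading — at depth z the loaded area has grown by z in each plan dimension:
qB/(B+z) = Δσ_z ⇒ z = qB/Δσ_z − B = 135×1.6/13.5 − 1.6 = 14.4 m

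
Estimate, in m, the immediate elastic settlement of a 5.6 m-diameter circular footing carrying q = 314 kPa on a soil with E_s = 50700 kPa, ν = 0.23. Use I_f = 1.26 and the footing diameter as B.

S_e ≈ 0.0414 m

Immediate (elastic) settlement: S_e = q·B·(1−ν²)/E_s · I_f.
S_e = 314 × 5.6 × (1 − 0.23²) / 50700 × 1.26
    = 314 × 5.6 × 0.9471 / 50700 × 1.26
    = 0.04139 m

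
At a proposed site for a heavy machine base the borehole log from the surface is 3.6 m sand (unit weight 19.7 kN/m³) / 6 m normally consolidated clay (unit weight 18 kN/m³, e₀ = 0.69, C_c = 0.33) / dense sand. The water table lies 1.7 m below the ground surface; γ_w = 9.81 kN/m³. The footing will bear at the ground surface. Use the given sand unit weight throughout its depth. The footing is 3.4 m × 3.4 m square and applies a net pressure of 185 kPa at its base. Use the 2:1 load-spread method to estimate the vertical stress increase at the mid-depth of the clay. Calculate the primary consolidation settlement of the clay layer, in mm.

S_c ≈ 125 mm

Mid-depth of clay below the ground surface: z = 3.6 + 6/2 = 6.6 m.
Total vertical stress at mid-clay: σ_v = 19.7×3.6 + 18×3 = 124.92 kPa.
Pore pressure: u = 9.81×(6.6 − 1.7) = 48.069 kPa.
Initial effective stress: σ'_0 = σ_v − u = 124.92 − 48.069 = 76.851 kPa.
Stress increase at mid-clay by the 2:1 spreading method:
Δσ = qBL/((B+z)(L+z)) = 185×3.4×3.4/((3.4+6.6)(3.4+6.6)) = 21.386 kPa
Final effective stress: σ'_f = σ'_0 + Δσ = 76.851 + 21.386 = 98.237 kPa.
Normally consolidated clay, so the full stress increment lies on the virgin compression line:
S_c = C_c·H/(1+e₀)·log₁₀(σ'_f/σ'_0) = 0.33×6/(1+0.69)×log₁₀(98.237/76.851)
    = 1.1716 × 0.10663 = 0.1249 m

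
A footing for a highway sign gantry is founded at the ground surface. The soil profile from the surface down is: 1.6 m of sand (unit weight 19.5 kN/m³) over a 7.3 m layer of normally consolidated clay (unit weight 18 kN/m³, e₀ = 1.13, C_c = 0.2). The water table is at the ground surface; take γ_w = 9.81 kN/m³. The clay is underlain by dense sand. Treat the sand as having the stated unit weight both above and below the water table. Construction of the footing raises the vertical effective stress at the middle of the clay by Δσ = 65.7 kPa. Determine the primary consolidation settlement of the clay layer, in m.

S_c ≈ 0.266 m

Mid-depth of clay below the ground surface: z = 1.6 + 7.3/2 = 5.25 m.
Total vertical stress at mid-clay: σ_v = 19.5×1.6 + 18×3.65 = 96.9 kPa.
Pore pressure: u = 9.81×(5.25 − 0) = 51.503 kPa.
Initial effective stress: σ'_0 = σ_v − u = 96.9 − 51.503 = 45.397 kPa.
Final effective stress: σ'_f = σ'_0 + Δσ = 45.397 + 65.7 = 111.1 kPa.
Normally consolidated clay, so the full stress increment lies on the virgin compression line:
S_c = C_c·H/(1+e₀)·log₁₀(σ'_f/σ'_0) = 0.2×7.3/(1+1.13)×log₁₀(111.1/45.397)
    = 0.68545 × 0.38869 = 0.2664 m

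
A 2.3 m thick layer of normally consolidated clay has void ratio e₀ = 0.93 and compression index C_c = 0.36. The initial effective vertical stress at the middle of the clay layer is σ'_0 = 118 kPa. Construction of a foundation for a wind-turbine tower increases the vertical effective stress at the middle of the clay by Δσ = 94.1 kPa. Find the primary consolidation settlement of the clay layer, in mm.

Final effective stress: σ'_f = σ'_0 + Δσ = 118 + 94.1 = 212.1 kPa.
Normally consolidated clay, so the full stress increment lies on the virgin compression line:
S_c = C_c·H/(1+e₀)·log₁₀(σ'_f/σ'_0) = 0.36×2.3/(1+0.93)×log₁₀(212.1/118)
    = 0.42902 × 0.25466 = 0.1093 m

S_c ≈ 109 mm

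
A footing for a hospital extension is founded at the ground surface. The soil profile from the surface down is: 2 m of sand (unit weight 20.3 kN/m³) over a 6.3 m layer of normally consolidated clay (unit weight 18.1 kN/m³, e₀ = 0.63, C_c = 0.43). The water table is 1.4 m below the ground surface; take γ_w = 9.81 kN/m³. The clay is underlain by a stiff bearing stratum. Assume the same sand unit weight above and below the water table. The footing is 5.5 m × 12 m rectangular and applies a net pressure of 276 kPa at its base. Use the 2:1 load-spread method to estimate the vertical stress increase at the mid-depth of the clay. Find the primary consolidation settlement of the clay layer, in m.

Mid-depth of clay below the ground surface: z = 2 + 6.3/2 = 5.15 m.
Total vertical stress at mid-clay: σ_v = 20.3×2 + 18.1×3.15 = 97.615 kPa.
Pore pressure: u = 9.81×(5.15 − 1.4) = 36.788 kPa.
Initial effective stress: σ'_0 = σ_v − u = 97.615 − 36.788 = 60.827 kPa.
Stress increase at mid-clay by the 2:1 spreading method:
Δσ = qBL/((B+z)(L+z)) = 276×5.5×12/((5.5+5.15)(12+5.15)) = 99.733 kPa
Final effective stress: σ'_f = σ'_0 + Δσ = 60.827 + 99.733 = 160.56 kPa.
Normally consolidated clay, so the full stress increment lies on the virgin compression line:
S_c = C_c·H/(1+e₀)·log₁₀(σ'_f/σ'_0) = 0.43×6.3/(1+0.63)×log₁₀(160.56/60.827)
    = 1.662 × 0.42154 = 0.7006 m

S_c ≈ 0.701 m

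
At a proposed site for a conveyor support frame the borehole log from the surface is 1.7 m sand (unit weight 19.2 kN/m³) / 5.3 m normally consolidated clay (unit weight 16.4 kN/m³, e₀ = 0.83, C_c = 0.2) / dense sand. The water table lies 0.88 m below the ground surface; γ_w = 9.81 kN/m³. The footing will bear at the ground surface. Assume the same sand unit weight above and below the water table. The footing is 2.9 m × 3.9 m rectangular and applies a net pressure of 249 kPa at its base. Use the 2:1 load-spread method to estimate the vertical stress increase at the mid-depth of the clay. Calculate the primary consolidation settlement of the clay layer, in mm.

Mid-depth of clay below the ground surface: z = 1.7 + 5.3/2 = 4.35 m.
Total vertical stress at mid-clay: σ_v = 19.2×1.7 + 16.4×2.65 = 76.1 kPa.
Pore pressure: u = 9.81×(4.35 − 0.88) = 34.041 kPa.
Initial effective stress: σ'_0 = σ_v − u = 76.1 − 34.041 = 42.059 kPa.
Stress increase at mid-clay by the 2:1 spreading method:
Δσ = qBL/((B+z)(L+z)) = 249×2.9×3.9/((2.9+4.35)(3.9+4.35)) = 47.084 kPa
Final effective stress: σ'_f = σ'_0 + Δσ = 42.059 + 47.084 = 89.143 kPa.
Normally consolidated clay, so the full stress increment lies on the virgin compression line:
S_c = C_c·H/(1+e₀)·log₁₀(σ'_f/σ'_0) = 0.2×5.3/(1+0.83)×log₁₀(89.143/42.059)
    = 0.57923 × 0.32623 = 0.189 m

S_c ≈ 189 mm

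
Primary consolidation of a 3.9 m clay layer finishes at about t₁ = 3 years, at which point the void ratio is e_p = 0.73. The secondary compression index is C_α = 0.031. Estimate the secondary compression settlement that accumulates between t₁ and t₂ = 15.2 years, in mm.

S_s ≈ 49.2 mm

Secondary compression: S_s = C_α·H/(1+e_p)·log₁₀(t₂/t₁)
S_s = 0.031×3.9/(1+0.73)×log₁₀(15.2/3)
    = 0.06988 × 0.7047 = 0.04925 m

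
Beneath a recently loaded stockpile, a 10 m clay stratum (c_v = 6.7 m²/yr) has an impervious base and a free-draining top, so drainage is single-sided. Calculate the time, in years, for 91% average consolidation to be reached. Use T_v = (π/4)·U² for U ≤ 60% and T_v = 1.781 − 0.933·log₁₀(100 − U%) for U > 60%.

Drainage path length: H_d = H = 10 m (single drainage).
U > 60%: T_v = 1.781 − 0.933·log₁₀(100 − 91) = 0.89069.
t = T_v·H_d²/c_v = 0.89069×10²/6.7 = 13.29 years.

t ≈ 13.3 years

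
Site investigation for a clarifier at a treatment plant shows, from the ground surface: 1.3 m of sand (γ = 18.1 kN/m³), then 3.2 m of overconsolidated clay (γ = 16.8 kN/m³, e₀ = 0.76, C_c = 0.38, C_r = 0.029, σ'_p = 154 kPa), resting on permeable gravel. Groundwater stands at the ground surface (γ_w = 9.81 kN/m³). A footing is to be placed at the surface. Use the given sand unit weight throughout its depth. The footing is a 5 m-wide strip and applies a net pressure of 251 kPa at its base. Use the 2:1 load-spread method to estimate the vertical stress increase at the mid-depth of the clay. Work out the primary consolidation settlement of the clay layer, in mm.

Mid-depth of clay below the ground surface: z = 1.3 + 3.2/2 = 2.9 m.
Total vertical stress at mid-clay: σ_v = 18.1×1.3 + 16.8×1.6 = 50.41 kPa.
Pore pressure: u = 9.81×(2.9 − 0) = 28.449 kPa.
Initial effective stress: σ'_0 = σ_v − u = 50.41 − 28.449 = 21.961 kPa.
Stress increase at mid-clay by the 2:1 spreading method:
Δσ = qB/(B+z) = 251×5/(5+2.9) = 158.86 kPa
Final effective stress: σ'_f = 21.961 + 158.86 = 180.82 kPa.
σ'_f = 180.82 > σ'_p = 154 kPa, so the stress path crosses the preconsolidation pressure — recompression up to σ'_p, then virgin compression beyond:
S_c = H/(1+e₀)·[C_r·log₁₀(σ'_p/σ'_0) + C_c·log₁₀(σ'_f/σ'_p)]
    = 3.2/1.76 × [0.029×log₁₀(154/21.961) + 0.38×log₁₀(180.82/154)]
    = 1.8182 × [0.02453 + 0.026496] = 0.09278 m

S_c ≈ 92.8 mm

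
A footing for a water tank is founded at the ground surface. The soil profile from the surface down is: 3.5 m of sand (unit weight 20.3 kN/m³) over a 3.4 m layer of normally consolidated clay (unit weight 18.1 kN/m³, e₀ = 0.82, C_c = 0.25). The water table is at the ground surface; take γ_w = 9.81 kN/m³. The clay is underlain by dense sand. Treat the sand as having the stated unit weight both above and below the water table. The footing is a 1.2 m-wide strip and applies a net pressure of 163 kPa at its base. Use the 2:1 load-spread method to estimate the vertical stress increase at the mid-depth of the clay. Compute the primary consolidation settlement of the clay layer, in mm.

Mid-depth of clay below the ground surface: z = 3.5 + 3.4/2 = 5.2 m.
Total vertical stress at mid-clay: σ_v = 20.3×3.5 + 18.1×1.7 = 101.82 kPa.
Pore pressure: u = 9.81×(5.2 − 0) = 51.012 kPa.
Initial effective stress: σ'_0 = σ_v − u = 101.82 − 51.012 = 50.808 kPa.
Stress increase at mid-clay by the 2:1 spreading method:
Δσ = qB/(B+z) = 163×1.2/(1.2+5.2) = 30.562 kPa
Final effective stress: σ'_f = σ'_0 + Δσ = 50.808 + 30.562 = 81.37 kPa.
Normally consolidated clay, so the full stress increment lies on the virgin compression line:
S_c = C_c·H/(1+e₀)·log₁₀(σ'_f/σ'_0) = 0.25×3.4/(1+0.82)×log₁₀(81.37/50.808)
    = 0.46703 × 0.20453 = 0.09552 m

S_c ≈ 95.5 mm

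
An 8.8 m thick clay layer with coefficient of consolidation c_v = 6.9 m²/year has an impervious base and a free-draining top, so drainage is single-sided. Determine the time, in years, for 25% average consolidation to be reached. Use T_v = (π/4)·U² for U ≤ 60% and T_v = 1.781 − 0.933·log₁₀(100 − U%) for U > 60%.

t ≈ 0.551 years

Drainage path length: H_d = H = 8.8 m (single drainage).
U ≤ 60%: T_v = (π/4)·U² = (π/4)×0.25² = 0.049087.
t = T_v·H_d²/c_v = 0.049087×8.8²/6.9 = 0.5509 years.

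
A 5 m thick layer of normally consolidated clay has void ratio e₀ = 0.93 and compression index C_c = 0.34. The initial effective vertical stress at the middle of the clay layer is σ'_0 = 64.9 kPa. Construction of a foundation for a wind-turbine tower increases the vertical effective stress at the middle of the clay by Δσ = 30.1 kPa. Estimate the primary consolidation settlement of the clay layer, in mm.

S_c ≈ 146 mm

Final effective stress: σ'_f = σ'_0 + Δσ = 64.9 + 30.1 = 95 kPa.
Normally consolidated clay, so the full stress increment lies on the virgin compression line:
S_c = C_c·H/(1+e₀)·log₁₀(σ'_f/σ'_0) = 0.34×5/(1+0.93)×log₁₀(95/64.9)
    = 0.88083 × 0.16548 = 0.1458 m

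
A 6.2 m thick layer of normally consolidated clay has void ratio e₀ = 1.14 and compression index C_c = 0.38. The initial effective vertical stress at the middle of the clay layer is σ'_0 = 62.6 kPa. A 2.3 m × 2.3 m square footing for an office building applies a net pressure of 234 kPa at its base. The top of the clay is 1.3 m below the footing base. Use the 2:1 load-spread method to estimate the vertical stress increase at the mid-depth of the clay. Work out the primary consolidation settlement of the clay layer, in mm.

S_c ≈ 175 mm

Mid-depth of clay below the footing base: z = 1.3 + 6.2/2 = 4.4 m.
Stress increase at mid-clay by the 2:1 spreading method:
Δσ = qBL/((B+z)(L+z)) = 234×2.3×2.3/((2.3+4.4)(2.3+4.4)) = 27.575 kPa
Final effective stress: σ'_f = σ'_0 + Δσ = 62.6 + 27.575 = 90.175 kPa.
Normally consolidated clay, so the full stress increment lies on the virgin compression line:
S_c = C_c·H/(1+e₀)·log₁₀(σ'_f/σ'_0) = 0.38×6.2/(1+1.14)×log₁₀(90.175/62.6)
    = 1.1009 × 0.15851 = 0.1745 m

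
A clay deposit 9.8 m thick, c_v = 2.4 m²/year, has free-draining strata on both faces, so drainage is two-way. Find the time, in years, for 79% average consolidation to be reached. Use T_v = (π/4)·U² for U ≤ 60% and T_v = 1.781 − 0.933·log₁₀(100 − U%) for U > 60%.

Drainage path length: H_d = H/2 = 4.9 m (double drainage).
U > 60%: T_v = 1.781 − 0.933·log₁₀(100 − 79) = 0.54737.
t = T_v·H_d²/c_v = 0.54737×4.9²/2.4 = 5.476 years.

t ≈ 5.48 years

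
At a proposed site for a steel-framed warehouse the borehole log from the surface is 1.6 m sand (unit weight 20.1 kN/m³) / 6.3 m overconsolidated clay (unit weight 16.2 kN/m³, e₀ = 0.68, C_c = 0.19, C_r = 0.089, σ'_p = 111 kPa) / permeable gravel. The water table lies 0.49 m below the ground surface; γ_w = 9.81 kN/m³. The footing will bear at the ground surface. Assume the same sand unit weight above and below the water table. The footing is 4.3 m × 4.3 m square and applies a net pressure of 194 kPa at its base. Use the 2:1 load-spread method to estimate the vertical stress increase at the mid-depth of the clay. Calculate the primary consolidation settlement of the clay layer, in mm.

Mid-depth of clay below the ground surface: z = 1.6 + 6.3/2 = 4.75 m.
Total vertical stress at mid-clay: σ_v = 20.1×1.6 + 16.2×3.15 = 83.19 kPa.
Pore pressure: u = 9.81×(4.75 − 0.49) = 41.791 kPa.
Initial effective stress: σ'_0 = σ_v − u = 83.19 − 41.791 = 41.399 kPa.
Stress increase at mid-clay by the 2:1 spreading method:
Δσ = qBL/((B+z)(L+z)) = 194×4.3×4.3/((4.3+4.75)(4.3+4.75)) = 43.797 kPa
Final effective stress: σ'_f = 41.399 + 43.797 = 85.196 kPa.
σ'_f = 85.196 ≤ σ'_p = 111 kPa, so the clay remains overconsolidated and only the recompression index applies:
S_c = C_r·H/(1+e₀)·log₁₀(σ'_f/σ'_0) = 0.089×6.3/1.68×log₁₀(85.196/41.399)
    = 0.33375 × 0.31343 = 0.1046 m

S_c ≈ 105 mm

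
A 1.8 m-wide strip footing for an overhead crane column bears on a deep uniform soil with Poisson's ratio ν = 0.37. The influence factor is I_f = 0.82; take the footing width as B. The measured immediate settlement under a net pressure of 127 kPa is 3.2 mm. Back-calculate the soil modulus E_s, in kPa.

E_s ≈ 50600 kPa

S_e = q·B·(1−ν²)/E_s · I_f  ⇒  E_s = q·B·(1−ν²)·I_f / S_e.
E_s = 127 × 1.8 × 0.8631 × 0.82 / 0.0032 = 50560 kPa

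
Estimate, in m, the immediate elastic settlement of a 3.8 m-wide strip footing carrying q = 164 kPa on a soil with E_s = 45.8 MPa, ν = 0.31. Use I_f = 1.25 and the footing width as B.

Immediate (elastic) settlement: S_e = q·B·(1−ν²)/E_s · I_f.
E_s = 45.8 MPa = 45800 kPa.
S_e = 164 × 3.8 × (1 − 0.31²) / 45800 × 1.25
    = 164 × 3.8 × 0.9039 / 45800 × 1.25
    = 0.01537 m

S_e ≈ 0.0154 m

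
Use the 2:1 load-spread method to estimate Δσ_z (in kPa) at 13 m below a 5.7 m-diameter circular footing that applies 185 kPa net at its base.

By the 2:1 method the load spreads at 1 horizontal : 2 vertical, so at depth z the loaded area has grown by z in each plan dimension:
Δσ ≈ qD²/(D+z)² = 185×5.7²/(5.7+13)² = 17.189 kPa

Δσ_z ≈ 17.2 kPa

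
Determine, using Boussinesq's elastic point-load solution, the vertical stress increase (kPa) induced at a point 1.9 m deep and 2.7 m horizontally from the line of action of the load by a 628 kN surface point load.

Boussinesq vertical stress below a point load on an elastic half-space:
Δσ_z = 3P/(2πz²) · [1 + (r/z)²]^(−5/2)
r/z = 2.7/1.9 = 1.4211; [1+(r/z)²]^(−5/2) = 0.063125.
Δσ_z = 3×628/(2π×1.9²) × 0.063125 = 83.06 × 0.063125 = 5.243 kPa

Δσ_z ≈ 5.24 kPa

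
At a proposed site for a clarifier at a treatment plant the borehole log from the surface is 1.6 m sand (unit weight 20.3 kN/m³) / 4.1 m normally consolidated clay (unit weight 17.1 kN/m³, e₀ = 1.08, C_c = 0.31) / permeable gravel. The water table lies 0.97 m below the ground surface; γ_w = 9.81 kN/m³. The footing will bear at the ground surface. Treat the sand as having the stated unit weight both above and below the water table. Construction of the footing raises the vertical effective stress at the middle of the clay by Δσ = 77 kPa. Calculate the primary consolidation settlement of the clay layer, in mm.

Mid-depth of clay below the ground surface: z = 1.6 + 4.1/2 = 3.65 m.
Total vertical stress at mid-clay: σ_v = 20.3×1.6 + 17.1×2.05 = 67.535 kPa.
Pore pressure: u = 9.81×(3.65 − 0.97) = 26.291 kPa.
Initial effective stress: σ'_0 = σ_v − u = 67.535 − 26.291 = 41.244 kPa.
Final effective stress: σ'_f = σ'_0 + Δσ = 41.244 + 77 = 118.24 kPa.
Normally consolidated clay, so the full stress increment lies on the virgin compression line:
S_c = C_c·H/(1+e₀)·log₁₀(σ'_f/σ'_0) = 0.31×4.1/(1+1.08)×log₁₀(118.24/41.244)
    = 0.61106 × 0.4574 = 0.2795 m

S_c ≈ 279 mm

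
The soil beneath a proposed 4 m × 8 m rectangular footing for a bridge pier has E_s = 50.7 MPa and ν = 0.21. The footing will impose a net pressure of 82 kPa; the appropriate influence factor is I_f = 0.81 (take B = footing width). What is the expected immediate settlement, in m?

S_e ≈ 0.00501 m

Immediate (elastic) settlement: S_e = q·B·(1−ν²)/E_s · I_f.
E_s = 50.7 MPa = 50700 kPa.
S_e = 82 × 4 × (1 − 0.21²) / 50700 × 0.81
    = 82 × 4 × 0.9559 / 50700 × 0.81
    = 0.005009 m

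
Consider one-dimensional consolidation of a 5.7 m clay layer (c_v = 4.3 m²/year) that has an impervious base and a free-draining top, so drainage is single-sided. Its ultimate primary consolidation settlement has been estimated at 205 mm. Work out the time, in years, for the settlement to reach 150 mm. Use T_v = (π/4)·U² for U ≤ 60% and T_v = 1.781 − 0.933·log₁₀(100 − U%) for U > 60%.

Drainage path length: H_d = H = 5.7 m (single drainage).
U = S(t)/S_ult = 150/205 = 0.7317.
U > 60%: T_v = 1.781 − 0.933·log₁₀(100 − 73.171) = 0.44811.
t = T_v·H_d²/c_v = 0.44811×5.7²/4.3 = 3.386 years.

t ≈ 3.39 years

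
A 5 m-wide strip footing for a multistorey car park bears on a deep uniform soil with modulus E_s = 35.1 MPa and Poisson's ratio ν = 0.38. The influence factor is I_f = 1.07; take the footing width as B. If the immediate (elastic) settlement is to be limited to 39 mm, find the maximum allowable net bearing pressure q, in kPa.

q ≈ 299 kPa

E_s = 35.1 MPa = 35100 kPa.
S_e = q·B·(1−ν²)/E_s · I_f  ⇒  q = S_e·E_s / (B·(1−ν²)·I_f).
q = 0.039 × 35100 / (5 × 0.8556 × 1.07) = 299.1 kPa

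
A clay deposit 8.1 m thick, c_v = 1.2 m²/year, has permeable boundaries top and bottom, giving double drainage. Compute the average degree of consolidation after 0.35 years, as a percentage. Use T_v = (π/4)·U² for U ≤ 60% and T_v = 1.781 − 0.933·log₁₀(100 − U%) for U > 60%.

U ≈ 18.1 %

Drainage path length: H_d = H/2 = 4.05 m (double drainage).
T_v = c_v·t/H_d² = 1.2×0.35/4.05² = 0.025606.
T_v = 0.025606 corresponds to the U ≤ 60% branch:
U = √(4T_v/π) = 0.1806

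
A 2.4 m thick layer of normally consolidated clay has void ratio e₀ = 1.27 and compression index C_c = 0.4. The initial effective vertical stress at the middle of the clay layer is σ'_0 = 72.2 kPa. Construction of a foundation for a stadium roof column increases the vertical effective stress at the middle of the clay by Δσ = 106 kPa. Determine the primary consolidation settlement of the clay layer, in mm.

S_c ≈ 166 mm

Final effective stress: σ'_f = σ'_0 + Δσ = 72.2 + 106 = 178.2 kPa.
Normally consolidated clay, so the full stress increment lies on the virgin compression line:
S_c = C_c·H/(1+e₀)·log₁₀(σ'_f/σ'_0) = 0.4×2.4/(1+1.27)×log₁₀(178.2/72.2)
    = 0.42291 × 0.39237 = 0.1659 m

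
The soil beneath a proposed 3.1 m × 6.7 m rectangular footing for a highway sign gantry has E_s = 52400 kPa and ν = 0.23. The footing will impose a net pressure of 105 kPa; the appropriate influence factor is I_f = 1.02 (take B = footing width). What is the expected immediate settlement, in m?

Immediate (elastic) settlement: S_e = q·B·(1−ν²)/E_s · I_f.
S_e = 105 × 3.1 × (1 − 0.23²) / 52400 × 1.02
    = 105 × 3.1 × 0.9471 / 52400 × 1.02
    = 0.006001 m

S_e ≈ 0.006 m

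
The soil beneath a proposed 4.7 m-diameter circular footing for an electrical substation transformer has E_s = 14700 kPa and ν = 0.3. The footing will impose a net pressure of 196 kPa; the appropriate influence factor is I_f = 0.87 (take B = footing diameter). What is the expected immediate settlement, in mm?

Immediate (elastic) settlement: S_e = q·B·(1−ν²)/E_s · I_f.
S_e = 196 × 4.7 × (1 − 0.3²) / 14700 × 0.87
    = 196 × 4.7 × 0.91 / 14700 × 0.87
    = 0.04961 m = 49.61 mm

S_e ≈ 49.6 mm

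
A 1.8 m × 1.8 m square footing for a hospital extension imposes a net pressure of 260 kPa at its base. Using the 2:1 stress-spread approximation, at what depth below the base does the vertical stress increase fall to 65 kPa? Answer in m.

2:1 spreading — at depth z the loaded area has grown by z in each plan dimension:
qB²/(B+z)² = Δσ_z ⇒ z = B(√(q/Δσ_z) − 1) = 1.8×(√(260/65) − 1) = 1.8 m

z ≈ 1.8 m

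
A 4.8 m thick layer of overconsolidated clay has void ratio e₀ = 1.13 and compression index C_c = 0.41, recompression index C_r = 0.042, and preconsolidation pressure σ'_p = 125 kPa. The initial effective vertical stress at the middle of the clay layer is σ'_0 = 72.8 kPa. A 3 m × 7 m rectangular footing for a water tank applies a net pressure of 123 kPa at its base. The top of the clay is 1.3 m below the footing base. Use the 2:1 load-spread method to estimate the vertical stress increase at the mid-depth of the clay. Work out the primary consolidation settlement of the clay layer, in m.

Mid-depth of clay below the footing base: z = 1.3 + 4.8/2 = 3.7 m.
Stress increase at mid-clay by the 2:1 spreading method:
Δσ = qBL/((B+z)(L+z)) = 123×3×7/((3+3.7)(7+3.7)) = 36.03 kPa
Final effective stress: σ'_f = 72.8 + 36.03 = 108.83 kPa.
σ'_f = 108.83 ≤ σ'_p = 125 kPa, so the clay remains overconsolidated and only the recompression index applies:
S_c = C_r·H/(1+e₀)·log₁₀(σ'_f/σ'_0) = 0.042×4.8/2.13×log₁₀(108.83/72.8)
    = 0.094647 × 0.17462 = 0.01653 m

S_c ≈ 0.0165 m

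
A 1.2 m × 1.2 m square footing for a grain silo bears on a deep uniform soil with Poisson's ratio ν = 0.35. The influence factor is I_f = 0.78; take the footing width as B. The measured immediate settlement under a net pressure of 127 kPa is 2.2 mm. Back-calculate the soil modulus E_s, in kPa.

E_s ≈ 47400 kPa

S_e = q·B·(1−ν²)/E_s · I_f  ⇒  E_s = q·B·(1−ν²)·I_f / S_e.
E_s = 127 × 1.2 × 0.8775 × 0.78 / 0.0022 = 47410 kPa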